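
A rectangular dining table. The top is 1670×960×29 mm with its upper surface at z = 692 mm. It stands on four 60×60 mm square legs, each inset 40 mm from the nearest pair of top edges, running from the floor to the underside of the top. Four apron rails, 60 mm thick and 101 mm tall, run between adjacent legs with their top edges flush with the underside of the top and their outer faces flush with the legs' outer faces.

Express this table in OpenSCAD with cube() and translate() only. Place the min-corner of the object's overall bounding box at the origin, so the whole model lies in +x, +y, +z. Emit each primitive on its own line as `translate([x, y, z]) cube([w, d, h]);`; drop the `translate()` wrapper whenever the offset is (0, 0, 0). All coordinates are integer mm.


translate([0, 0, 663]) cube([1670, 960, 29]);
translate([40, 40, 0]) cube([60, 60, 663]);
translate([1570, 40, 0]) cube([60, 60, 663]);
translate([40, 860, 0]) cube([60, 60, 663]);
translate([1570, 860, 0]) cube([60, 60, 663]);
translate([100, 40, 562]) cube([1470, 60, 101]);
translate([100, 860, 562]) cube([1470, 60, 101]);
translate([40, 100, 562]) cube([60, 760, 101]);
translate([1570, 100, 562]) cube([60, 760, 101]);


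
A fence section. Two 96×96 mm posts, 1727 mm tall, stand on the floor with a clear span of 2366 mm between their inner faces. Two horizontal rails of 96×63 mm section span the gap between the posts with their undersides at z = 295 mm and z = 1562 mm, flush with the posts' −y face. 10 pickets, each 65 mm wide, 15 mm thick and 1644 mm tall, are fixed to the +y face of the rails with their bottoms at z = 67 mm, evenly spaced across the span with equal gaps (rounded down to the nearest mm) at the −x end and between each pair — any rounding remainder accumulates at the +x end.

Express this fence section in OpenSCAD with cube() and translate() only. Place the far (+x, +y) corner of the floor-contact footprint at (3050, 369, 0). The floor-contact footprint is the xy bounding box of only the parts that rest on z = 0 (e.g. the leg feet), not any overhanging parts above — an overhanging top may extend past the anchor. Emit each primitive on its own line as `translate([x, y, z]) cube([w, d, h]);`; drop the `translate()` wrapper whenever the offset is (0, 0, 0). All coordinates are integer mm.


translate([492, 273, 0]) cube([96, 96, 1727]);
translate([2954, 273, 0]) cube([96, 96, 1727]);
translate([588, 273, 295]) cube([2366, 96, 63]);
translate([588, 273, 1562]) cube([2366, 96, 63]);
translate([744, 369, 67]) cube([65, 15, 1644]);
translate([965, 369, 67]) cube([65, 15, 1644]);
translate([1186, 369, 67]) cube([65, 15, 1644]);
translate([1407, 369, 67]) cube([65, 15, 1644]);
translate([1628, 369, 67]) cube([65, 15, 1644]);
translate([1849, 369, 67]) cube([65, 15, 1644]);
translate([2070, 369, 67]) cube([65, 15, 1644]);
translate([2291, 369, 67]) cube([65, 15, 1644]);
translate([2512, 369, 67]) cube([65, 15, 1644]);
translate([2733, 369, 67]) cube([65, 15, 1644]);


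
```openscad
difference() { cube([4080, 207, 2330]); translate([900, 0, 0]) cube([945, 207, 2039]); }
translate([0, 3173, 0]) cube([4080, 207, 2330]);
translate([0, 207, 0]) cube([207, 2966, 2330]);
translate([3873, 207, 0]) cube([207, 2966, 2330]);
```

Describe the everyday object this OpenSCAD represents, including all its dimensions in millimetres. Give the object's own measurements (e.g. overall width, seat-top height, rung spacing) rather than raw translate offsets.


A single room: four walls, each 2330 mm tall and 207 mm thick, enclosing an outside footprint 4080×3380 mm (x × y), no floor or roof. The front and back walls (−y and +y sides) run the full x-width; the side walls fit between their inner faces. A door opening 945 mm wide and 2039 mm tall is cut through the front wall from the floor up, its −x edge 900 mm from the wall's −x end.


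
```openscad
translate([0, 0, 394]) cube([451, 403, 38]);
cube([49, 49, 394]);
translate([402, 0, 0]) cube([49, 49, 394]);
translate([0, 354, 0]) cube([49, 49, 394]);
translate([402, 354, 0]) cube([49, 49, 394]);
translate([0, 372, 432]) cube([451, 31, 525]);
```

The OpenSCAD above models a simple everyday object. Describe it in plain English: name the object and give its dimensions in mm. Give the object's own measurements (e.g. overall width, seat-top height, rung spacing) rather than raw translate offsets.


A chair. The seat is a 451×403×38 mm slab with its top at z = 432 mm, on four 49×49 mm corner legs (flush with the seat edges, standing on z = 0). A flat backrest 31 mm thick, 525 mm tall, spans the full seat width and rises from the seat top along its +y edge, rear face flush with the rear of the seat.


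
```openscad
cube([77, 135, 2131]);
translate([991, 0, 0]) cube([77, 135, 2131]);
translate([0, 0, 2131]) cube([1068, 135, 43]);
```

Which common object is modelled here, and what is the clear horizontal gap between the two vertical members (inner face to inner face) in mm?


A door frame. The clear opening width is 914 mm.

Two 2131 mm tall posts with a header on top — a door frame. The left jamb is 77 mm wide at x = 0; the right jamb starts at x = 991. The clear opening is 991 − 77 = 914 mm.


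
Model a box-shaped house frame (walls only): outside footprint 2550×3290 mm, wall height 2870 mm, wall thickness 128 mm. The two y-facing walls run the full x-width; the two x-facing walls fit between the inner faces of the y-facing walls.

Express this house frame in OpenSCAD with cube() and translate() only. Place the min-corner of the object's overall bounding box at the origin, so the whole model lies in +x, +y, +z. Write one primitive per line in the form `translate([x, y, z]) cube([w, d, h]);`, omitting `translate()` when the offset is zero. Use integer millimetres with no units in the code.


cube([2550, 128, 2870]);
translate([0, 3162, 0]) cube([2550, 128, 2870]);
translate([0, 128, 0]) cube([128, 3034, 2870]);
translate([2422, 128, 0]) cube([128, 3034, 2870]);


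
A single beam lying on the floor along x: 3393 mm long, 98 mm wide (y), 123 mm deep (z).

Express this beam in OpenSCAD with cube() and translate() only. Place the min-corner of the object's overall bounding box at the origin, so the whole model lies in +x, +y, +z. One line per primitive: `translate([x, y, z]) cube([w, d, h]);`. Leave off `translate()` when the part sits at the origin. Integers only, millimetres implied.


cube([3393, 98, 123]);


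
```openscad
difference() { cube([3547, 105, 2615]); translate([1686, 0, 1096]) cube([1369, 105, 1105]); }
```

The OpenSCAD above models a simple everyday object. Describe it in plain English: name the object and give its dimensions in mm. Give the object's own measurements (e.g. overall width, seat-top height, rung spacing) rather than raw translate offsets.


A wall 3547 mm long (x), 105 mm thick (y), 2615 mm tall, with a rectangular window opening cut through it. The opening is 1369 mm wide and 1105 mm tall; its sill is at z = 1096 mm and its near (−x) edge is 1686 mm from the wall's −x end. The opening passes through the full wall thickness.


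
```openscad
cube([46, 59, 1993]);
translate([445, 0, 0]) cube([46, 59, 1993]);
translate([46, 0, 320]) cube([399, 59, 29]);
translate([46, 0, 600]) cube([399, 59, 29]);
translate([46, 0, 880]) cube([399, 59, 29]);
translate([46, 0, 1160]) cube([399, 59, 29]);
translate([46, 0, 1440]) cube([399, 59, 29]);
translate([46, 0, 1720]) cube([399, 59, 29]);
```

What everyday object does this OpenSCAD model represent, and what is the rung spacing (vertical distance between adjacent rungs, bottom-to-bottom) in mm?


A ladder. The rung spacing is 280 mm.

Two tall 46×59 posts with 6 short bars between them — a ladder. Adjacent rungs sit at z = 320 and z = 600, so the spacing is 600 − 320 = 280 mm.


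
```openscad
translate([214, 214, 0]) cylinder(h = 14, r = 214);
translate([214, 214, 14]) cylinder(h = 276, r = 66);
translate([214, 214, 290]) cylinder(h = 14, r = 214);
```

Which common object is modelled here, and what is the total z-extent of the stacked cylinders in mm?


A spool. The overall height is 304 mm.

Three coaxial cylinders, large–small–large — a spool. Two 14 mm flanges and a 276 mm core give 14 + 276 + 14 = 304 mm.


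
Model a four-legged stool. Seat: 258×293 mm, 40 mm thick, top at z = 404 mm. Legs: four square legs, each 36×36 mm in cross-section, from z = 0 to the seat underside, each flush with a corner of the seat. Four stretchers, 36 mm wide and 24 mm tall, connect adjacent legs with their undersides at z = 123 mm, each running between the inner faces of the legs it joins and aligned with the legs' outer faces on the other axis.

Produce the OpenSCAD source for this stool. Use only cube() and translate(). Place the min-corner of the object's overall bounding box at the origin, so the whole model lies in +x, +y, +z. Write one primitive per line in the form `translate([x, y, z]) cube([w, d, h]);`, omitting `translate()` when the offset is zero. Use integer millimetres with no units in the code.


translate([0, 0, 364]) cube([258, 293, 40]);
cube([36, 36, 364]);
translate([222, 0, 0]) cube([36, 36, 364]);
translate([0, 257, 0]) cube([36, 36, 364]);
translate([222, 257, 0]) cube([36, 36, 364]);
translate([36, 0, 123]) cube([186, 36, 24]);
translate([36, 257, 123]) cube([186, 36, 24]);
translate([0, 36, 123]) cube([36, 221, 24]);
translate([222, 36, 123]) cube([36, 221, 24]);


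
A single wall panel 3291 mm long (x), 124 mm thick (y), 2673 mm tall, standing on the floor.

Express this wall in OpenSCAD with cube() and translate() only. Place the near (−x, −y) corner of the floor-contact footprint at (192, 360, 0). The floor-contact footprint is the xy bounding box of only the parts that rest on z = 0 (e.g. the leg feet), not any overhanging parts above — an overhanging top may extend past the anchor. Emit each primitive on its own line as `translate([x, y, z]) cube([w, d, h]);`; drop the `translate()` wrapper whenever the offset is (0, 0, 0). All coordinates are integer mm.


translate([192, 360, 0]) cube([3291, 124, 2673]);


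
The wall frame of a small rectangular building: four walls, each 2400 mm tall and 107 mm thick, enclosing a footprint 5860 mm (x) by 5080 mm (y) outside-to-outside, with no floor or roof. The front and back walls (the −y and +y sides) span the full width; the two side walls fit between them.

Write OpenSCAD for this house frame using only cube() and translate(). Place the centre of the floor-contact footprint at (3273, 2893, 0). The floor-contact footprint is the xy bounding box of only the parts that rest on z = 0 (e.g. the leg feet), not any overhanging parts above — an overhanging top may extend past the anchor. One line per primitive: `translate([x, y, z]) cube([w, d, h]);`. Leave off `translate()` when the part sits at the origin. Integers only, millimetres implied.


translate([343, 353, 0]) cube([5860, 107, 2400]);
translate([343, 5326, 0]) cube([5860, 107, 2400]);
translate([343, 460, 0]) cube([107, 4866, 2400]);
translate([6096, 460, 0]) cube([107, 4866, 2400]);


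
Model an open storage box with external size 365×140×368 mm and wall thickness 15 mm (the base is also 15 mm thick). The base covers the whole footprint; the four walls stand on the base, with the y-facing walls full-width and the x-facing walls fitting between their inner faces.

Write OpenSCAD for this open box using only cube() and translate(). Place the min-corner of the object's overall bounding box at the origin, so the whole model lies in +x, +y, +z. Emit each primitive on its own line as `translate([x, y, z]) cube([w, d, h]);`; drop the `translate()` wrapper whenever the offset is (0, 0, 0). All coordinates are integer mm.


cube([365, 140, 15]);
translate([0, 0, 15]) cube([365, 15, 353]);
translate([0, 125, 15]) cube([365, 15, 353]);
translate([0, 15, 15]) cube([15, 110, 353]);
translate([350, 15, 15]) cube([15, 110, 353]);


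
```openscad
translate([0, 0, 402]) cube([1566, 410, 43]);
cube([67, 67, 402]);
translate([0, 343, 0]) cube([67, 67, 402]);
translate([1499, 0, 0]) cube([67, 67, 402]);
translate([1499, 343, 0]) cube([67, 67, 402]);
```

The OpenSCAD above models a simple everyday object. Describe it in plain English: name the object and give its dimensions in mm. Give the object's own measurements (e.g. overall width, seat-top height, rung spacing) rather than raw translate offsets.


A bench: a 1566×410 mm seat slab, 43 mm thick, top at z = 445 mm, on four 67×67 mm square legs flush with the seat corners and standing on z = 0.


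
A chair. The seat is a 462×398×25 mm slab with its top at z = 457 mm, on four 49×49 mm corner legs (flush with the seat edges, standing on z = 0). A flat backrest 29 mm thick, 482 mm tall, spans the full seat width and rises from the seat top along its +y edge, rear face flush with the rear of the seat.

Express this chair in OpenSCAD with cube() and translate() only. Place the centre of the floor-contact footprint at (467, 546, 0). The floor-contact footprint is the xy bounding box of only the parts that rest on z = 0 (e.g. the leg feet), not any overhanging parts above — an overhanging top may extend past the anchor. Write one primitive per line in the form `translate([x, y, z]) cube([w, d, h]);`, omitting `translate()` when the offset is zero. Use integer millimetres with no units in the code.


translate([236, 347, 432]) cube([462, 398, 25]);
translate([236, 347, 0]) cube([49, 49, 432]);
translate([649, 347, 0]) cube([49, 49, 432]);
translate([236, 696, 0]) cube([49, 49, 432]);
translate([649, 696, 0]) cube([49, 49, 432]);
translate([236, 716, 457]) cube([462, 29, 482]);


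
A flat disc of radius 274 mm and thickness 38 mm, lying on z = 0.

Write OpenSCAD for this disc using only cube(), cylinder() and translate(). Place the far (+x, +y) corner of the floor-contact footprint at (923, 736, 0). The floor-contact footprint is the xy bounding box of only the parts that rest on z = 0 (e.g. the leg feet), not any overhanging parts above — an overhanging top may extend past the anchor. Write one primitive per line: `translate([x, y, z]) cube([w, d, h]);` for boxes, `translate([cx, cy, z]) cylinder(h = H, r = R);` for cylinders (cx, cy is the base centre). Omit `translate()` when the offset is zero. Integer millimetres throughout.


translate([649, 462, 0]) cylinder(h = 38, r = 274);


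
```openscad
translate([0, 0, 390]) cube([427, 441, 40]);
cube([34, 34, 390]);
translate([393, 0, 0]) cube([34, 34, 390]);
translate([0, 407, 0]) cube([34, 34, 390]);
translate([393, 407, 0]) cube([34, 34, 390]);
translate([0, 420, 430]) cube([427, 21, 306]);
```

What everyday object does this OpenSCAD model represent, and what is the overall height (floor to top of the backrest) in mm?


A chair. The overall height is 736 mm.

A slab on four corner posts with a tall panel at the back — a chair. The seat slab sits at z = 390 with thickness 40, and the 306 mm backrest starts at the seat top, so the overall height is 390 + 40 + 306 = 736 mm.


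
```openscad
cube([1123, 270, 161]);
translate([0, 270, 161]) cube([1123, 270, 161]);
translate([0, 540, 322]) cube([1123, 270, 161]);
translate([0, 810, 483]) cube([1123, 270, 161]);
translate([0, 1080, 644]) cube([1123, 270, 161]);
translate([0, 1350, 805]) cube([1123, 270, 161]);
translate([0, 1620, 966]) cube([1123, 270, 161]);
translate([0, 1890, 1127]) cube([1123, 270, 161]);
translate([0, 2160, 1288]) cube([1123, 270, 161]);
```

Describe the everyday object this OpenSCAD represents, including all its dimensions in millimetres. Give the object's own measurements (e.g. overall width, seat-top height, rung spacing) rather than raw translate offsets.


A straight staircase of 9 solid steps. Each step is 1123 mm wide (x), 270 mm deep (y, the going) and 161 mm tall (the rise). The first step rests on the floor; each subsequent step sits one going further in +y and one rise higher in +z, directly behind and above the previous step with no overlap.


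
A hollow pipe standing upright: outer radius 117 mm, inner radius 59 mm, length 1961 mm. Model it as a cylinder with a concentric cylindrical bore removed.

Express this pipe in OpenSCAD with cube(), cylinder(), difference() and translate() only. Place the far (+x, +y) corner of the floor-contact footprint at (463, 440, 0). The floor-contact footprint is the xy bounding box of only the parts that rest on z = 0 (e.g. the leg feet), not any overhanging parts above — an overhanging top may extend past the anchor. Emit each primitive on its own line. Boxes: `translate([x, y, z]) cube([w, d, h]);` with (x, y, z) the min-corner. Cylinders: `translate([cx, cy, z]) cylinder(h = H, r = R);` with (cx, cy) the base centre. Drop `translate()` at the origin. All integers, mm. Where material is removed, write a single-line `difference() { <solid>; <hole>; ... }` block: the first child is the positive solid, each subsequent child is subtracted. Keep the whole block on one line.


difference() { translate([346, 323, 0]) cylinder(h = 1961, r = 117); translate([346, 323, 0]) cylinder(h = 1961, r = 59); }


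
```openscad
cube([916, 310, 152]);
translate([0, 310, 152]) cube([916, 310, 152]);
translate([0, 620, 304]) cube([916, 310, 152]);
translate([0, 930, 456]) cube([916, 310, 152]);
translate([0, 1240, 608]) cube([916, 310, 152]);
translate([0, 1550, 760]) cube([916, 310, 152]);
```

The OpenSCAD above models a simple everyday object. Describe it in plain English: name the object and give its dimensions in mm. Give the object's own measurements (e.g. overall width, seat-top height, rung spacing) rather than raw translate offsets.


A straight staircase of 6 solid steps. Each step is 916 mm wide (x), 310 mm deep (y, the going) and 152 mm tall (the rise). The first step rests on the floor; each subsequent step sits one going further in +y and one rise higher in +z, directly behind and above the previous step with no overlap.


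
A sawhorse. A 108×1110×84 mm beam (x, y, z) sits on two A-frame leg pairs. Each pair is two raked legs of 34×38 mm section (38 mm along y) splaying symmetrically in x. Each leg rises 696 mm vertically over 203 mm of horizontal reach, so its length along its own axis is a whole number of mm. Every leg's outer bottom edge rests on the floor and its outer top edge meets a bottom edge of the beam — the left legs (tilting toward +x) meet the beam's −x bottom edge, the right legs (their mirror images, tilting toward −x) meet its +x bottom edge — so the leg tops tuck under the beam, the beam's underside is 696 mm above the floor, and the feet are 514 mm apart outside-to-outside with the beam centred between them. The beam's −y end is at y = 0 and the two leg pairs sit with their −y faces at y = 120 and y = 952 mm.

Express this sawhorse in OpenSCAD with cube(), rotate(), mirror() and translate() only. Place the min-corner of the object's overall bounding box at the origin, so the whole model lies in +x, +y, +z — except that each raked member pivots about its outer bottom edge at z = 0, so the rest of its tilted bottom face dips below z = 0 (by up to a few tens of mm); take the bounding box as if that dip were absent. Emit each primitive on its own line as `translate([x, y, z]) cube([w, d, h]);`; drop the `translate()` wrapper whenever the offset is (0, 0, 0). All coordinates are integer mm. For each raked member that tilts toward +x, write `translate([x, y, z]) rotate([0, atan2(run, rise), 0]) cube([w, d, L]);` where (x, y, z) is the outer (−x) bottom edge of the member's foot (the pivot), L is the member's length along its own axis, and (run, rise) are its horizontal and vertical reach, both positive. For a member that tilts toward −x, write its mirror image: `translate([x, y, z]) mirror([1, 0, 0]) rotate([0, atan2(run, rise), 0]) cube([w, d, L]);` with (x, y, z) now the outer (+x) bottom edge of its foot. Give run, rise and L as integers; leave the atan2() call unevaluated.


// leg length = √(203² + 696²) = 725
// right-leg outer foot x = 2·203 + 108 = 514
// beam min-corner = (203, 0, 696)
translate([203, 0, 696]) cube([108, 1110, 84]);
translate([0, 120, 0]) rotate([0, atan2(203, 696), 0]) cube([34, 38, 725]);
translate([514, 120, 0]) mirror([1, 0, 0]) rotate([0, atan2(203, 696), 0]) cube([34, 38, 725]);
translate([0, 952, 0]) rotate([0, atan2(203, 696), 0]) cube([34, 38, 725]);
translate([514, 952, 0]) mirror([1, 0, 0]) rotate([0, atan2(203, 696), 0]) cube([34, 38, 725]);


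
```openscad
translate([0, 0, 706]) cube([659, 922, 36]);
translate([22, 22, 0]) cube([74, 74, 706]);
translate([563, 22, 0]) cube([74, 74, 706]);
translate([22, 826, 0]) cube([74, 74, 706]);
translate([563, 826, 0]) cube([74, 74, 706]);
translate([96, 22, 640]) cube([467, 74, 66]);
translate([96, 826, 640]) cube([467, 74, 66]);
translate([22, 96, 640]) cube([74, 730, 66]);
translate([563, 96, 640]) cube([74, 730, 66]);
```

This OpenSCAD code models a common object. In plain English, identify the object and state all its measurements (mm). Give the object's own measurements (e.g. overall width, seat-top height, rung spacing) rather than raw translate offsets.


A rectangular dining table. The top is 659×922×36 mm with its upper surface at z = 742 mm. It stands on four 74×74 mm square legs, each inset 22 mm from the nearest pair of top edges, running from the floor to the underside of the top. Four apron rails, 74 mm thick and 66 mm tall, run between adjacent legs with their top edges flush with the underside of the top and their outer faces flush with the legs' outer faces.


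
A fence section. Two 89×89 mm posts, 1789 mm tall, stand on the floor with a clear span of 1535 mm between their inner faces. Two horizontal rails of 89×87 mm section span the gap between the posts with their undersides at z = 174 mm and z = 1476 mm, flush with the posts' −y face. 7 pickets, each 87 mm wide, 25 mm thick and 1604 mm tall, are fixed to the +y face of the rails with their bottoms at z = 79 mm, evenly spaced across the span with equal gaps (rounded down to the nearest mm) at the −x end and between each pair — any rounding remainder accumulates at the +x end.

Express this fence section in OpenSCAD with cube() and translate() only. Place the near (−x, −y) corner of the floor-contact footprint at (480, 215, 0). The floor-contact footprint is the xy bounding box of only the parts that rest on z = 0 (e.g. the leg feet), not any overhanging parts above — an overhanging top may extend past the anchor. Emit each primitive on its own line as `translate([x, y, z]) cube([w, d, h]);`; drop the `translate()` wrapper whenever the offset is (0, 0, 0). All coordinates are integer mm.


translate([480, 215, 0]) cube([89, 89, 1789]);
translate([2104, 215, 0]) cube([89, 89, 1789]);
translate([569, 215, 174]) cube([1535, 89, 87]);
translate([569, 215, 1476]) cube([1535, 89, 87]);
translate([684, 304, 79]) cube([87, 25, 1604]);
translate([886, 304, 79]) cube([87, 25, 1604]);
translate([1088, 304, 79]) cube([87, 25, 1604]);
translate([1290, 304, 79]) cube([87, 25, 1604]);
translate([1492, 304, 79]) cube([87, 25, 1604]);
translate([1694, 304, 79]) cube([87, 25, 1604]);
translate([1896, 304, 79]) cube([87, 25, 1604]);


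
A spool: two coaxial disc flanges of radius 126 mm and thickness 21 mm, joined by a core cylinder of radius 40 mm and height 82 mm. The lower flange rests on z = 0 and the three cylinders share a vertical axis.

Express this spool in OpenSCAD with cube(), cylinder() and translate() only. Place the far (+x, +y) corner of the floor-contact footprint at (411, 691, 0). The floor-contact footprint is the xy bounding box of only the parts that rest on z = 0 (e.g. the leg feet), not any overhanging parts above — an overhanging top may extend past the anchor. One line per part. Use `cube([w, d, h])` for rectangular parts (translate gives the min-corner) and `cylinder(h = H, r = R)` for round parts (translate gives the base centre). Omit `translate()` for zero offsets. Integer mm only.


translate([285, 565, 0]) cylinder(h = 21, r = 126);
translate([285, 565, 21]) cylinder(h = 82, r = 40);
translate([285, 565, 103]) cylinder(h = 21, r = 126);


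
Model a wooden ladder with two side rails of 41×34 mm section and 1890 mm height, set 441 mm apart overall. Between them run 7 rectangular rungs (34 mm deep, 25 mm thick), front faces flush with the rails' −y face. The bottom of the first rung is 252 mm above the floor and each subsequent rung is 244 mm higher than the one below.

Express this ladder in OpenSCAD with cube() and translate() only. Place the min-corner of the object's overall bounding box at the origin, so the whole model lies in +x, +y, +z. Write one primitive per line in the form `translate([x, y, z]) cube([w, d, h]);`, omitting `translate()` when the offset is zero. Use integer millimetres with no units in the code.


// rung span = 441 - 2*41 = 359
// rung[k] z = 252 + k*244
cube([41, 34, 1890]);
translate([400, 0, 0]) cube([41, 34, 1890]);
translate([41, 0, 252]) cube([359, 34, 25]);
translate([41, 0, 496]) cube([359, 34, 25]);
translate([41, 0, 740]) cube([359, 34, 25]);
translate([41, 0, 984]) cube([359, 34, 25]);
translate([41, 0, 1228]) cube([359, 34, 25]);
translate([41, 0, 1472]) cube([359, 34, 25]);
translate([41, 0, 1716]) cube([359, 34, 25]);


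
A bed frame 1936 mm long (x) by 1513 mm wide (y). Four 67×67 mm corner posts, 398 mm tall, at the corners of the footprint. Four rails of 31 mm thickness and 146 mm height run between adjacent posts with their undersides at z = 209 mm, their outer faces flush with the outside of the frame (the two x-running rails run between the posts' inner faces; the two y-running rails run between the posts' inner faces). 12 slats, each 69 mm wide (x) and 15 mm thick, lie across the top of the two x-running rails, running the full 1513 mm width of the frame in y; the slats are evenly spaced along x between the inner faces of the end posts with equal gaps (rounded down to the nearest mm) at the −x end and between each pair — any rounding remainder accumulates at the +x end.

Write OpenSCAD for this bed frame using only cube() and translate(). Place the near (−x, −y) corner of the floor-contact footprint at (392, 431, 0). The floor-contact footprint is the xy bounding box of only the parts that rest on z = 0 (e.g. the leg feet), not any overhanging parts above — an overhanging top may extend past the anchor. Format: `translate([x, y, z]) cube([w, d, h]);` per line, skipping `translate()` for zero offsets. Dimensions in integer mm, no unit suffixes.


translate([392, 431, 0]) cube([67, 67, 398]);
translate([392, 1877, 0]) cube([67, 67, 398]);
translate([2261, 431, 0]) cube([67, 67, 398]);
translate([2261, 1877, 0]) cube([67, 67, 398]);
translate([459, 431, 209]) cube([1802, 31, 146]);
translate([459, 1913, 209]) cube([1802, 31, 146]);
translate([392, 498, 209]) cube([31, 1379, 146]);
translate([2297, 498, 209]) cube([31, 1379, 146]);
translate([533, 431, 355]) cube([69, 1513, 15]);
translate([676, 431, 355]) cube([69, 1513, 15]);
translate([819, 431, 355]) cube([69, 1513, 15]);
translate([962, 431, 355]) cube([69, 1513, 15]);
translate([1105, 431, 355]) cube([69, 1513, 15]);
translate([1248, 431, 355]) cube([69, 1513, 15]);
translate([1391, 431, 355]) cube([69, 1513, 15]);
translate([1534, 431, 355]) cube([69, 1513, 15]);
translate([1677, 431, 355]) cube([69, 1513, 15]);
translate([1820, 431, 355]) cube([69, 1513, 15]);
translate([1963, 431, 355]) cube([69, 1513, 15]);
translate([2106, 431, 355]) cube([69, 1513, 15]);


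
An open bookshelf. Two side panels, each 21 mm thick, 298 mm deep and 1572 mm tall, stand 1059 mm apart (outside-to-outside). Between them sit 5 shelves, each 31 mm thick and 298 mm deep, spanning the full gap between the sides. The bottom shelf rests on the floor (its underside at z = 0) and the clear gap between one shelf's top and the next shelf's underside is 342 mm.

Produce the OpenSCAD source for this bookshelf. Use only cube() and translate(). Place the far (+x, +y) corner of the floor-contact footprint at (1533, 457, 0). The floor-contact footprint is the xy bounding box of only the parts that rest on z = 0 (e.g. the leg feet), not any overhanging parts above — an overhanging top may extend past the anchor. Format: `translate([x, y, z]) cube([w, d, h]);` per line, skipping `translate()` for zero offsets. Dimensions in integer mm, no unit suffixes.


translate([474, 159, 0]) cube([21, 298, 1572]);
translate([1512, 159, 0]) cube([21, 298, 1572]);
translate([495, 159, 0]) cube([1017, 298, 31]);
translate([495, 159, 373]) cube([1017, 298, 31]);
translate([495, 159, 746]) cube([1017, 298, 31]);
translate([495, 159, 1119]) cube([1017, 298, 31]);
translate([495, 159, 1492]) cube([1017, 298, 31]);


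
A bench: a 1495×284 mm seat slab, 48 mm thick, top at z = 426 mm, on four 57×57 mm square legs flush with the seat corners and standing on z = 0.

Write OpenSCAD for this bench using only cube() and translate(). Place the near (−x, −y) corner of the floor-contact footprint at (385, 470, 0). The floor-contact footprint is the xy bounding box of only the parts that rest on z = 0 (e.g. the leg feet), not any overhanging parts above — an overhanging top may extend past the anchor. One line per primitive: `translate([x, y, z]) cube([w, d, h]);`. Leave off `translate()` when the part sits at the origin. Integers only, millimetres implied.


translate([385, 470, 378]) cube([1495, 284, 48]);
translate([385, 470, 0]) cube([57, 57, 378]);
translate([385, 697, 0]) cube([57, 57, 378]);
translate([1823, 470, 0]) cube([57, 57, 378]);
translate([1823, 697, 0]) cube([57, 57, 378]);


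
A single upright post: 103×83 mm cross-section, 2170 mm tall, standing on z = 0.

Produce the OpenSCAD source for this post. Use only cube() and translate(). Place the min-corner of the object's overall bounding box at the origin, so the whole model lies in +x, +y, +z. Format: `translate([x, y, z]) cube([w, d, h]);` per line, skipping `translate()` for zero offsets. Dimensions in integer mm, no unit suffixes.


cube([103, 83, 2170]);


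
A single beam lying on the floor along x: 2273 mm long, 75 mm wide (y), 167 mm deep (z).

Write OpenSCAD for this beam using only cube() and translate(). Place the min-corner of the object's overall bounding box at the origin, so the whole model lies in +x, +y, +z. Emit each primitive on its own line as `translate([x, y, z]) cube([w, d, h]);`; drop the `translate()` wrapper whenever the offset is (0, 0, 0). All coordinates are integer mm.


cube([2273, 75, 167]);


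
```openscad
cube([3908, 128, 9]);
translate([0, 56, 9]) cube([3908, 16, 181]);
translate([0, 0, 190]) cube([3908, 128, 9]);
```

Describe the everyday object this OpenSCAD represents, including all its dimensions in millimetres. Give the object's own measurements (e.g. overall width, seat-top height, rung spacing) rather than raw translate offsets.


An I-beam lying along x, 3908 mm long. Overall section height 199 mm. Two flanges 128 mm wide (y) and 9 mm thick, one on the floor and one at the top; a web 16 mm thick runs between them, centred on the flange width.


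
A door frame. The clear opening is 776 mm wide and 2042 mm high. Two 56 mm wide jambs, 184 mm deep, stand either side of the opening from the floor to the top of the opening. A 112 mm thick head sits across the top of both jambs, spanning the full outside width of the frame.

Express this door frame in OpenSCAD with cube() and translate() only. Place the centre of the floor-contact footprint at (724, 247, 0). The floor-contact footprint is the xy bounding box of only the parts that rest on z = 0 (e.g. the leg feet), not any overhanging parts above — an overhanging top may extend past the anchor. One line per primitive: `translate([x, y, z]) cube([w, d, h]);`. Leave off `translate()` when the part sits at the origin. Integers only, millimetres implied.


translate([280, 155, 0]) cube([56, 184, 2042]);
translate([1112, 155, 0]) cube([56, 184, 2042]);
translate([280, 155, 2042]) cube([888, 184, 112]);


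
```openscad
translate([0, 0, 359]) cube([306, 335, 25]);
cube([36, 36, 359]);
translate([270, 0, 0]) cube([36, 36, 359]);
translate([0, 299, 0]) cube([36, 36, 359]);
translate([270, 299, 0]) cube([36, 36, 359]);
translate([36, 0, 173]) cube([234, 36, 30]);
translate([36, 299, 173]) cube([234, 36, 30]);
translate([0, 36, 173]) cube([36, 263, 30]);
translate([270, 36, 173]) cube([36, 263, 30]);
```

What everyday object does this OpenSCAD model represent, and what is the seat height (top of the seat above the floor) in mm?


A stool. The seat height is 384 mm.

A 306×335×25 slab at z = 359 on four corner posts — a stool. The seat top is 359 + 25 = 384 mm.


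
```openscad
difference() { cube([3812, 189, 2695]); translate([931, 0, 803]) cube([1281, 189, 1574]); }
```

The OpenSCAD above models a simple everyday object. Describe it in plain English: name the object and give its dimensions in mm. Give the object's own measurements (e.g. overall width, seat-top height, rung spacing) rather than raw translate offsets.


A wall 3812 mm long (x), 189 mm thick (y), 2695 mm tall, with a rectangular window opening cut through it. The opening is 1281 mm wide and 1574 mm tall; its sill is at z = 803 mm and its near (−x) edge is 931 mm from the wall's −x end. The opening passes through the full wall thickness.


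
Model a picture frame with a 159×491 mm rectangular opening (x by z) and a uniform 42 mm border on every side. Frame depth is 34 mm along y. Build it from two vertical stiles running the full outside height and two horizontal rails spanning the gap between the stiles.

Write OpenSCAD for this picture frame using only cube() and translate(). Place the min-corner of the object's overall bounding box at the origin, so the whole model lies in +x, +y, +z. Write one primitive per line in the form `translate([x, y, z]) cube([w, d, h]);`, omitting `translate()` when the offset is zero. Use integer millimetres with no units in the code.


cube([42, 34, 575]);
translate([201, 0, 0]) cube([42, 34, 575]);
translate([42, 0, 0]) cube([159, 34, 42]);
translate([42, 0, 533]) cube([159, 34, 42]);


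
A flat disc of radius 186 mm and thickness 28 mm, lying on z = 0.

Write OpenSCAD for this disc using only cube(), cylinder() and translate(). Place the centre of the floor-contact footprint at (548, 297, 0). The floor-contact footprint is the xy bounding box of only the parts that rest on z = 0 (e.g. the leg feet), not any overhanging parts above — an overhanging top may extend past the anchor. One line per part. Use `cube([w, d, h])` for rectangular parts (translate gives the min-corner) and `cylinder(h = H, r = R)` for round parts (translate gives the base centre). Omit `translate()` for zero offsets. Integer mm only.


translate([548, 297, 0]) cylinder(h = 28, r = 186);


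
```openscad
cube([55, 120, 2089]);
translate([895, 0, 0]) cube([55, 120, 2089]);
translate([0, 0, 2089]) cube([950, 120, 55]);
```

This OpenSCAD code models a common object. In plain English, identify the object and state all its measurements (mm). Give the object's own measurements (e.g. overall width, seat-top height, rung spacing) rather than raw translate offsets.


A door frame. The clear opening is 840 mm wide and 2089 mm high. Two 55 mm wide jambs, 120 mm deep, stand either side of the opening from the floor to the top of the opening. A 55 mm thick head sits across the top of both jambs, spanning the full outside width of the frame.


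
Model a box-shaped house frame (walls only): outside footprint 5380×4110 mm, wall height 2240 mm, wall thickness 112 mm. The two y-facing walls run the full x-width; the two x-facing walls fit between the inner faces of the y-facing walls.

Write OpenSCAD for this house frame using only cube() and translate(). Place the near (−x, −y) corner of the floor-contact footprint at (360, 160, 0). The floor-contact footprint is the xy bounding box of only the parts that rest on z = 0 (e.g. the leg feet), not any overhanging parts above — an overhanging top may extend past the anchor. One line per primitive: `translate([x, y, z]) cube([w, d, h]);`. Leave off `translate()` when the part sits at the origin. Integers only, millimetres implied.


translate([360, 160, 0]) cube([5380, 112, 2240]);
translate([360, 4158, 0]) cube([5380, 112, 2240]);
translate([360, 272, 0]) cube([112, 3886, 2240]);
translate([5628, 272, 0]) cube([112, 3886, 2240]);


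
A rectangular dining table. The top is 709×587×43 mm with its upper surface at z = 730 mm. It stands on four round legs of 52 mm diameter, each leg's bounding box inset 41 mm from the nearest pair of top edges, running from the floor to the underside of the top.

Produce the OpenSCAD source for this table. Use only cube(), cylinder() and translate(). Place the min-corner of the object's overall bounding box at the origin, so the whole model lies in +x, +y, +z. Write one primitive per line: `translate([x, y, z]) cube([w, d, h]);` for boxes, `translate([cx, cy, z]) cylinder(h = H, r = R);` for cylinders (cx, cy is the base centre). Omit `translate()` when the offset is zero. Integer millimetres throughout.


// leg_h = 730 - 43 = 687
translate([0, 0, 687]) cube([709, 587, 43]);
translate([67, 67, 0]) cylinder(h = 687, r = 26);
translate([642, 67, 0]) cylinder(h = 687, r = 26);
translate([67, 520, 0]) cylinder(h = 687, r = 26);
translate([642, 520, 0]) cylinder(h = 687, r = 26);


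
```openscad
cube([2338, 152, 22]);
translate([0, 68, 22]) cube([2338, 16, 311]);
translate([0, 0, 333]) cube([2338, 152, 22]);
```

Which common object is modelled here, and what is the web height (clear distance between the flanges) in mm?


An I-beam. The web height is 311 mm.

Two wide flanges with a thin centred web — an I-beam. Overall 355 mm minus two 22 mm flanges gives a web of 355 − 2·22 = 311 mm.


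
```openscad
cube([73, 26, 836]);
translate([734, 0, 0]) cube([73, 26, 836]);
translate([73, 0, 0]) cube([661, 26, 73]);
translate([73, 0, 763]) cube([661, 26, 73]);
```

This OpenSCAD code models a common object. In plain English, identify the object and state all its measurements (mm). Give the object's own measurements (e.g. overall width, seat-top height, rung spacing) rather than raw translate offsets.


A rectangular picture frame lying in the x–z plane (depth along y). The opening is 661 mm wide (x) by 690 mm tall (z), surrounded by a border 73 mm wide on all four sides. The frame is 26 mm deep and is made of two full-height vertical stiles with two horizontal rails fitted between them.


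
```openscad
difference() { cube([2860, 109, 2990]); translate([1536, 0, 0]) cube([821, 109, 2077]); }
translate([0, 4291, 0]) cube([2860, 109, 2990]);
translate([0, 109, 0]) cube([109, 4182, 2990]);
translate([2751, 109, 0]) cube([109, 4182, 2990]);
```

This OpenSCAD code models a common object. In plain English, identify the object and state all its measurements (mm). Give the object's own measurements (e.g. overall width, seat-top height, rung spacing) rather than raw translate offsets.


A single room: four walls, each 2990 mm tall and 109 mm thick, enclosing an outside footprint 2860×4400 mm (x × y), no floor or roof. The front and back walls (−y and +y sides) run the full x-width; the side walls fit between their inner faces. A door opening 821 mm wide and 2077 mm tall is cut through the front wall from the floor up, its −x edge 1536 mm from the wall's −x end.


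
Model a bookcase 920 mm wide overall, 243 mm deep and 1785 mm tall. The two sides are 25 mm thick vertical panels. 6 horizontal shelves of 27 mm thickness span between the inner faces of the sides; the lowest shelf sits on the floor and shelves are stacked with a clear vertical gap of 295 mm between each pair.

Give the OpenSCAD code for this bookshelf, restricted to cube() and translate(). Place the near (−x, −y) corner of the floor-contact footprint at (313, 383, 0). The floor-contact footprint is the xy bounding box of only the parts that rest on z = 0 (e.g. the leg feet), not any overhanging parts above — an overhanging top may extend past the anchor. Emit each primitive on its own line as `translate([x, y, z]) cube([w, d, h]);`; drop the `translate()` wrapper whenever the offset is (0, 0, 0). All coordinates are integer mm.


translate([313, 383, 0]) cube([25, 243, 1785]);
translate([1208, 383, 0]) cube([25, 243, 1785]);
translate([338, 383, 0]) cube([870, 243, 27]);
translate([338, 383, 322]) cube([870, 243, 27]);
translate([338, 383, 644]) cube([870, 243, 27]);
translate([338, 383, 966]) cube([870, 243, 27]);
translate([338, 383, 1288]) cube([870, 243, 27]);
translate([338, 383, 1610]) cube([870, 243, 27]);
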